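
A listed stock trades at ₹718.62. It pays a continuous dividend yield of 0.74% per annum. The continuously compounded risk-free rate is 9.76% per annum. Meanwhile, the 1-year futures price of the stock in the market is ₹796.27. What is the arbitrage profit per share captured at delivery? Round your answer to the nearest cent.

Fair futures: F* = S·e^(carry·T), with carry = (r − q) = 0.0976 − 0.0074 = 0.0902
F* = 718.62 · e^(0.0902 × 1) = 718.62 · e^0.090200 = 718.62 × 1.094393 = ₹786.4527
Market ₹796.27 > fair ₹786.4527: forward overpriced → cash-and-carry (buy spot, short the forward).
At maturity, profit = |F_mkt − F*| = |796.27 − 786.4527| = ₹9.82 per share

₹9.82 per share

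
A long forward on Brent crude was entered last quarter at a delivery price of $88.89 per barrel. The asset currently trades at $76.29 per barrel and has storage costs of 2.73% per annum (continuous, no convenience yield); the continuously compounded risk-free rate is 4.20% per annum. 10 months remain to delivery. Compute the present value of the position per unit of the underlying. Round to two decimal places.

Current fair forward for the remaining 10 months: F = S·e^((r + u)·T), (r + u) = 0.0420 + 0.0273 = 0.0693
F = 76.29 · e^(0.0693 × 10/12) = 76.29 × 1.059450 = 80.8254
Value of long forward = (F − K)·e^(−rT) = (80.8254 − 88.89) · e^(−0.0420·10/12)
= -8.0646 × 0.965605 = -7.79

-$7.79 per barrel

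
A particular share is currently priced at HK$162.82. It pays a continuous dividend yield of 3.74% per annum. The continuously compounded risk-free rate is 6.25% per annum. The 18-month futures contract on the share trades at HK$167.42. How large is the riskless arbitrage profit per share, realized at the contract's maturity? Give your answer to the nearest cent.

Fair futures: F* = S·e^(carry·T), with carry = (r − q) = 0.0625 − 0.0374 = 0.0251
F* = 162.82 · e^(0.0251 × 18/12) = 162.82 · e^0.037650 = 162.82 × 1.038368 = HK$169.0671
Market HK$167.42 < fair HK$169.0671: forward underpriced → reverse cash-and-carry (short spot, go long the forward).
At maturity, profit = |F_mkt − F*| = |167.42 − 169.0671| = HK$1.65 per share

HK$1.65 per share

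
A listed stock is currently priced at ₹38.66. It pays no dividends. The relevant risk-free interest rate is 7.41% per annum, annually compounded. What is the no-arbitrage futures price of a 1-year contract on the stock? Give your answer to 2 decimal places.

F = S · (1+r)^T
= 38.66 × 1.074100
F = ₹41.52

₹41.52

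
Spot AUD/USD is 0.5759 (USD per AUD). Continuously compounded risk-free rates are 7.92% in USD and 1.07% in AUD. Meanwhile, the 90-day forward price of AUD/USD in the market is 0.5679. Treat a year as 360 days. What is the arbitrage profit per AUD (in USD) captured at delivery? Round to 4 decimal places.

0.0179 per AUD (in USD)

Fair forward: F* = S·e^(carry·T), with carry = (r_USD − r_AUD) = 0.0792 − 0.0107 = 0.0685
F* = 0.5759 · e^(0.0685 × 90/360) = 0.5759 · e^0.017125 = 0.5759 × 1.017272 = 0.5858
Market 0.5679 < fair 0.5858: forward underpriced → reverse cash-and-carry (short spot, go long the forward).
At maturity, profit = |F_mkt − F*| = |0.5679 − 0.5858| = 0.0179 per AUD (in USD)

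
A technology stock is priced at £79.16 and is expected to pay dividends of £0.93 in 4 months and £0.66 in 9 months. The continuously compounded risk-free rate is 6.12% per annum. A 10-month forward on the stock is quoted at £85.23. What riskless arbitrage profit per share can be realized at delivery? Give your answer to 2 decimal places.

PV(dividends) I = 0.93·e^(−0.0612·4/12) + 0.66·e^(−0.0612·9/12) = 1.5416
Fair forward F* = (S − I)·e^(rT) = (79.16 − 1.5416)·e^0.051000 = 77.6184 × 1.052323 = 81.6796
Market £85.23 > fair 81.6796: forward overpriced → cash-and-carry (borrow at r, buy the stock and collect the dividends, short the forward).
Profit at T = |F_mkt − F*| = |85.23 − 81.6796| = £3.55 per share

£3.55 per share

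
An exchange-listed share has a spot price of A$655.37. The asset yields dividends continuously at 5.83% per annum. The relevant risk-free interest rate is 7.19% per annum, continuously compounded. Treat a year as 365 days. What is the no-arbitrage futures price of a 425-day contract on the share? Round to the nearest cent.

A$665.83

F = S·e^((r − q)T) = 655.37 · e^((0.0719 − 0.0583) × 425/365)
= 655.37 · e^0.015836 = 655.37 × 1.015962
F = A$665.83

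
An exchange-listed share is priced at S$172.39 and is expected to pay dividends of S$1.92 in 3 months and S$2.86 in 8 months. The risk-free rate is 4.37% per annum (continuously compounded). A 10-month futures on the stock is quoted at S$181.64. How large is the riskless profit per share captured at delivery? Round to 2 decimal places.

S$7.71 per share

PV(dividends) I = 1.92·e^(−0.0437·3/12) + 2.86·e^(−0.0437·8/12) = 4.6770
Fair futures F* = (S − I)·e^(rT) = (172.39 − 4.6770)·e^0.036417 = 167.7130 × 1.037088 = 173.9331
Market S$181.64 > fair 173.9331: forward overpriced → cash-and-carry (borrow at r, buy the stock and collect the dividends, short the forward).
Profit at T = |F_mkt − F*| = |181.64 − 173.9331| = S$7.71 per share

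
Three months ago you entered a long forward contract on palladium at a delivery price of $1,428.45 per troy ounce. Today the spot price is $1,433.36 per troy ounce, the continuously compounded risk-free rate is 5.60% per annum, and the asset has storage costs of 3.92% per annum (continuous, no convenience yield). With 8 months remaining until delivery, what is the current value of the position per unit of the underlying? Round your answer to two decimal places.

Current fair forward for the remaining 8 months: F = S·e^((r + u)·T), (r + u) = 0.0560 + 0.0392 = 0.0952
F = 1433.36 · e^(0.0952 × 8/12) = 1433.36 × 1.06552397 = 1527.2794
Value of long forward = (F − K)·e^(−rT) = (1527.2794 − 1428.45) · e^(−0.0560·8/12)
= 98.8294 × 0.96335496 = 95.21

$95.21 per troy ounce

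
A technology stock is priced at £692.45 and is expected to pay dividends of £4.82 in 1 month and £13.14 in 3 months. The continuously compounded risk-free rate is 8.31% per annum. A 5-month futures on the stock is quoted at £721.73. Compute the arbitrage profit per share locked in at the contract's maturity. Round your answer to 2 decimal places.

£23.16 per share

PV(dividends) I = 4.82·e^(−0.0831·1/12) + 13.14·e^(−0.0831·3/12) = 17.6566
Fair futures F* = (S − I)·e^(rT) = (692.45 − 17.6566)·e^0.034625 = 674.7934 × 1.035231 = 698.5670
Market £721.73 > fair 698.5670: forward overpriced → cash-and-carry (borrow at r, buy the stock and collect the dividends, short the forward).
Profit at T = |F_mkt − F*| = |721.73 − 698.5670| = £23.16 per share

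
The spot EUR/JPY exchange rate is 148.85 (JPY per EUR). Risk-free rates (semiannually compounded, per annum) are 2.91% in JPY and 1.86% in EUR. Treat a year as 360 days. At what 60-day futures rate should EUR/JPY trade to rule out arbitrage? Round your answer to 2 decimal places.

By covered interest parity, F = S · (1+r_JPY/2)^(2T) / (1+r_EUR/2)^(2T)
= 148.85 × 1.004827 / 1.003090 = 148.85 × 1.001732
F = 149.11 JPY per EUR

149.11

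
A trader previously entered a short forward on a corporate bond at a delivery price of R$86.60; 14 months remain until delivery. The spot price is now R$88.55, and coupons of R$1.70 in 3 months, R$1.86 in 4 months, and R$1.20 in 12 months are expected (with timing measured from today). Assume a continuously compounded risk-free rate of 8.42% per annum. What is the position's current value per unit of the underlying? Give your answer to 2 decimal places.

PV(remaining coupons) I = 1.70·e^(−0.0842·3/12) + 1.86·e^(−0.0842·4/12) + 1.20·e^(−0.0842·12/12) = 4.5762
Current forward F = (S − I)·e^(rT) = (88.55 − 4.5762)·e^(0.0842·14/12) = 83.9738 × 1.103220 = 92.6416
Value (long) = (F − K)·e^(−rT) = (92.6416 − 86.60) × 0.906437 = 5.4763
Short position value = −(long value) = -R$5.48

-R$5.48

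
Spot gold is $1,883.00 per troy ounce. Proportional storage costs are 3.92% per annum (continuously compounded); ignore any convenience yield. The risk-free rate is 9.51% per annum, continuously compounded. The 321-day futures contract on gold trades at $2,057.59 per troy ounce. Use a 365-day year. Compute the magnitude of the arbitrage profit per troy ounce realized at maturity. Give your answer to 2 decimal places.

$61.48 per troy ounce

Fair futures: F* = S·e^(carry·T), with carry = (r + u) = 0.0951 + 0.0392 = 0.1343
F* = 1883.00 · e^(0.1343 × 321/365) = 1883.00 · e^0.11811041 = 1883.00 × 1.12536836 = $2119.0686
Market $2057.59 < fair $2119.0686: forward underpriced → reverse cash-and-carry (short spot, go long the forward).
At maturity, profit = |F_mkt − F*| = |2057.59 − 2119.0686| = $61.48 per troy ounce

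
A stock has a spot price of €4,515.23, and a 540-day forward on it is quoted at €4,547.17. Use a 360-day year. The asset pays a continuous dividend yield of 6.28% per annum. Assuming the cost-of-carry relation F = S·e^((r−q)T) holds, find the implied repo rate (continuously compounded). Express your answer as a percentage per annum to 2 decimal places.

6.75%

From F = S·e^((r−q)T): (r − q) = ln(F/S)/T
ln(4547.17/4515.23) = ln(1.007074) = 0.007049
(r − q) = 0.007049 / (540/360) = 0.004699
r = ln(F/S)/T + q = 0.004699 + 0.0628 = 0.067499
r = 6.75%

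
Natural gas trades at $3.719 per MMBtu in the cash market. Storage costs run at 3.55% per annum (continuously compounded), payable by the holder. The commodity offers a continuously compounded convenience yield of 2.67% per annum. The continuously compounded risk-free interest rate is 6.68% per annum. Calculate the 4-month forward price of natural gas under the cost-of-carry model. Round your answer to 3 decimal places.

Net carry = r + u − y = 0.0668 + 0.0355 − 0.0267 = 0.0756
F = S·e^((r+u−y)T) = 3.719 · e^(0.0756 × 4/12) = 3.719 · e^0.025200
= 3.719 × 1.025520 = $3.814 per MMBtu

$3.814 per MMBtu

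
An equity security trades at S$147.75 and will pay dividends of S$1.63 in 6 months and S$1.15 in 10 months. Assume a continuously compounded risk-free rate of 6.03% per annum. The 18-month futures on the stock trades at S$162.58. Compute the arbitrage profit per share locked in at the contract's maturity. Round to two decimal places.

PV(dividends) I = 1.63·e^(−0.0603·6/12) + 1.15·e^(−0.0603·10/12) = 2.6752
Fair futures F* = (S − I)·e^(rT) = (147.75 − 2.6752)·e^0.090450 = 145.0748 × 1.094667 = 158.8086
Market S$162.58 > fair 158.8086: forward overpriced → cash-and-carry (borrow at r, buy the stock and collect the dividends, short the forward).
Profit at T = |F_mkt − F*| = |162.58 − 158.8086| = S$3.77 per share

S$3.77 per share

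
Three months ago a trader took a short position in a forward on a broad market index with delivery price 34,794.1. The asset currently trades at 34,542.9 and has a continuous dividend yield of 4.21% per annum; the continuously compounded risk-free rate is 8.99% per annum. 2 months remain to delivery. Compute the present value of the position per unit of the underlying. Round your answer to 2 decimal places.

-24.72

Current fair forward for the remaining 2 months: F = S·e^((r − q)·T), (r − q) = 0.0899 − 0.0421 = 0.0478
F = 34542.9 · e^(0.0478 × 2/12) = 34542.9 × 1.00799848 = 34819.1907
Value of long forward = (F − K)·e^(−rT) = (34819.1907 − 34794.1) · e^(−0.0899·2/12)
= 25.0907 × 0.98512836 = 24.72
Short position value = −(long value) = -24.72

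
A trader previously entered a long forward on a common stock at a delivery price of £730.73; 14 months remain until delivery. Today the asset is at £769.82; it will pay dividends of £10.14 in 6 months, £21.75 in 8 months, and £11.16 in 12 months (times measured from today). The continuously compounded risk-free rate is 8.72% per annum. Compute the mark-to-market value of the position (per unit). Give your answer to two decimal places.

£69.32

PV(remaining dividends) I = 10.14·e^(−0.0872·6/12) + 21.75·e^(−0.0872·8/12) + 11.16·e^(−0.0872·12/12) = 40.4571
Current forward F = (S − I)·e^(rT) = (769.82 − 40.4571)·e^(0.0872·14/12) = 729.3629 × 1.107088 = 807.4689
Value (long) = (F − K)·e^(−rT) = (807.4689 − 730.73) × 0.903270 = 69.3159
Value = £69.32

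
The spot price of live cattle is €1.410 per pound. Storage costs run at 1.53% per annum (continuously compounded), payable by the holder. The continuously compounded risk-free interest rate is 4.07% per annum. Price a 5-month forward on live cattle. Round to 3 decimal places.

€1.443 per pound

Net carry = r + u − y = 0.0407 + 0.0153 − 0.0000 = 0.0560
F = S·e^((r+u−y)T) = 1.410 · e^(0.0560 × 5/12) = 1.410 · e^0.023333
= 1.410 × 1.023607 = €1.443 per pound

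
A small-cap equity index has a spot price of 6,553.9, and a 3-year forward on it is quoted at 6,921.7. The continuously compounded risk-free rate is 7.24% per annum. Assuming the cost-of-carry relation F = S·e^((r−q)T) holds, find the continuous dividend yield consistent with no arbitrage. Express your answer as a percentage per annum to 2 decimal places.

5.42%

From F = S·e^((r−q)T): (r − q) = ln(F/S)/T
ln(6921.7/6553.9) = ln(1.056119) = 0.054601
(r − q) = 0.054601 / (3) = 0.018200
q = r − ln(F/S)/T = 0.0724 − 0.018200 = 0.054200
q = 5.42%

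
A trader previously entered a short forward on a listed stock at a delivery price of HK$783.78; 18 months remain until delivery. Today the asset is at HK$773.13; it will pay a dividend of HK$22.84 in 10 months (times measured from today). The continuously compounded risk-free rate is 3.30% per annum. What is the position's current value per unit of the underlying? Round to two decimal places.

PV(remaining dividends) I = 22.84·e^(−0.0330·10/12) = 22.2205
Current forward F = (S − I)·e^(rT) = (773.13 − 22.2205)·e^(0.0330·18/12) = 750.9095 × 1.050746 = 789.0152
Value (long) = (F − K)·e^(−rT) = (789.0152 − 783.78) × 0.951705 = 4.9824
Short position value = −(long value) = -HK$4.98

-HK$4.98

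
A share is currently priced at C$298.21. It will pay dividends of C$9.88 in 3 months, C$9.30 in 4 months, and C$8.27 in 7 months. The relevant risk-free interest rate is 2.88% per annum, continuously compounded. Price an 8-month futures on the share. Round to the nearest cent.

PV(dividends) I = 9.88·e^(−0.0288·3/12) + 9.30·e^(−0.0288·4/12) + 8.27·e^(−0.0288·7/12)
I = 9.8091 + 9.2111 + 8.1322 = 27.1524
F = (S − I)·e^(rT) = (298.21 − 27.1524) · e^(0.0288·8/12)
= 271.0576 · e^0.019200 = 271.0576 × 1.019386 = C$276.31

C$276.31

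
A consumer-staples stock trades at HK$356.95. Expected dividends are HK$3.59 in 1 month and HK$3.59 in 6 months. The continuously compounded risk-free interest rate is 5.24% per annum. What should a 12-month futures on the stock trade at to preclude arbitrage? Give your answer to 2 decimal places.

PV(dividends) I = 3.59·e^(−0.0524·1/12) + 3.59·e^(−0.0524·6/12)
I = 3.5744 + 3.4972 = 7.0716
F = (S − I)·e^(rT) = (356.95 − 7.0716) · e^(0.0524·12/12)
= 349.8784 · e^0.052400 = 349.8784 × 1.053797 = HK$368.70

HK$368.70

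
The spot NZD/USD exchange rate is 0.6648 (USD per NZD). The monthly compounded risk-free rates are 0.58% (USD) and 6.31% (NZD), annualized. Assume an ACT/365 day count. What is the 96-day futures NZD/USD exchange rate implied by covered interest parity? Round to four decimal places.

0.6549

By covered interest parity, F = S · (1+r_USD/12)^(12T) / (1+r_NZD/12)^(12T)
= 0.6648 × 1.001526 / 1.016690 = 0.6648 × 0.985085
F = 0.6549 USD per NZD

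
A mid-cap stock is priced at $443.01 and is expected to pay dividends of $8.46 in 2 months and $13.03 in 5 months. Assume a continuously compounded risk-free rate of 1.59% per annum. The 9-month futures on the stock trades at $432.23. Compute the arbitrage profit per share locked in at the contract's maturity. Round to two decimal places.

$5.54 per share

PV(dividends) I = 8.46·e^(−0.0159·2/12) + 13.03·e^(−0.0159·5/12) = 21.3816
Fair futures F* = (S − I)·e^(rT) = (443.01 − 21.3816)·e^0.011925 = 421.6284 × 1.011996 = 426.6863
Market $432.23 > fair 426.6863: forward overpriced → cash-and-carry (borrow at r, buy the stock and collect the dividends, short the forward).
Profit at T = |F_mkt − F*| = |432.23 − 426.6863| = $5.54 per share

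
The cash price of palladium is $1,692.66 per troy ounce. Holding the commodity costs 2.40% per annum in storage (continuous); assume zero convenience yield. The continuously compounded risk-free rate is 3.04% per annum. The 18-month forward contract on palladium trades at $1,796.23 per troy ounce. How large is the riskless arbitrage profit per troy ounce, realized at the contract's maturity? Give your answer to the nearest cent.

Fair forward: F* = S·e^(carry·T), with carry = (r + u) = 0.0304 + 0.0240 = 0.0544
F* = 1692.66 · e^(0.0544 × 18/12) = 1692.66 · e^0.08160000 = 1692.66 × 1.08502171 = $1836.5728
Market $1796.23 < fair $1836.5728: forward underpriced → reverse cash-and-carry (short spot, go long the forward).
At maturity, profit = |F_mkt − F*| = |1796.23 − 1836.5728| = $40.34 per troy ounce

$40.34 per troy ounce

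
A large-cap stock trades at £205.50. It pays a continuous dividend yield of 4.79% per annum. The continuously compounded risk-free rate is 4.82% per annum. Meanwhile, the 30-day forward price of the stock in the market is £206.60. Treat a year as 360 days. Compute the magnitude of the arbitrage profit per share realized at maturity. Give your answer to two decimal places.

Fair forward: F* = S·e^(carry·T), with carry = (r − q) = 0.0482 − 0.0479 = 0.0003
F* = 205.50 · e^(0.0003 × 30/360) = 205.50 · e^0.000025 = 205.50 × 1.000025 = £205.5051
Market £206.60 > fair £205.5051: forward overpriced → cash-and-carry (buy spot, short the forward).
At maturity, profit = |F_mkt − F*| = |206.60 − 205.5051| = £1.09 per share

£1.09 per share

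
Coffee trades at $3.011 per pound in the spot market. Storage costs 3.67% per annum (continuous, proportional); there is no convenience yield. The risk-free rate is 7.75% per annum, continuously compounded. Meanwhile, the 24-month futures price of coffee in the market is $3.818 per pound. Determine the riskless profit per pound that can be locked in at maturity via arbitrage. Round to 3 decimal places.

$0.034 per pound

Fair futures: F* = S·e^(carry·T), with carry = (r + u) = 0.0775 + 0.0367 = 0.1142
F* = 3.011 · e^(0.1142 × 24/12) = 3.011 · e^0.228400 = 3.011 × 1.256588 = $3.7836
Market $3.818 > fair $3.7836: forward overpriced → cash-and-carry (buy spot, short the forward).
At maturity, profit = |F_mkt − F*| = |3.818 − 3.7836| = $0.034 per pound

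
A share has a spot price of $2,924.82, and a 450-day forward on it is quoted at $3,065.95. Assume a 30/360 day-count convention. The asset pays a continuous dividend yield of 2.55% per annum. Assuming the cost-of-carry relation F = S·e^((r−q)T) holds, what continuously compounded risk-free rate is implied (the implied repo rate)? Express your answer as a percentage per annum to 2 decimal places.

From F = S·e^((r−q)T): (r − q) = ln(F/S)/T
ln(3065.95/2924.82) = ln(1.048253) = 0.047125
(r − q) = 0.047125 / (450/360) = 0.037700
r = ln(F/S)/T + q = 0.037700 + 0.0255 = 0.063200
r = 6.32%

6.32%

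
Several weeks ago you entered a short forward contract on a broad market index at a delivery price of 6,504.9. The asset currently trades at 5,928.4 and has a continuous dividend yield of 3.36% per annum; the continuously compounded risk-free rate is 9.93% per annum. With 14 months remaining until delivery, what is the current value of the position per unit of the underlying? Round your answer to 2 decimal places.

92.82

Current fair forward for the remaining 14 months: F = S·e^((r − q)·T), (r − q) = 0.0993 − 0.0336 = 0.0657
F = 5928.4 · e^(0.0657 × 14/12) = 5928.4 × 1.07966413 = 6400.6808
Value of long forward = (F − K)·e^(−rT) = (6400.6808 − 6504.9) · e^(−0.0993·14/12)
= -104.2192 × 0.89060880 = -92.82
Short position value = −(long value) = 92.82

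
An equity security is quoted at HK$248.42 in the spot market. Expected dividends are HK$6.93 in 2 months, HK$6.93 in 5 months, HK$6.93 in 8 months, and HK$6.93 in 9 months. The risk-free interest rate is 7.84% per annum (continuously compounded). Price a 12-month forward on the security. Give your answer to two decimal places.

PV(dividends) I = 6.93·e^(−0.0784·2/12) + 6.93·e^(−0.0784·5/12) + 6.93·e^(−0.0784·8/12) + 6.93·e^(−0.0784·9/12)
I = 6.8400 + 6.7073 + 6.5771 + 6.5343 = 26.6587
F = (S − I)·e^(rT) = (248.42 − 26.6587) · e^(0.0784·12/12)
= 221.7613 · e^0.078400 = 221.7613 × 1.081555 = HK$239.85

HK$239.85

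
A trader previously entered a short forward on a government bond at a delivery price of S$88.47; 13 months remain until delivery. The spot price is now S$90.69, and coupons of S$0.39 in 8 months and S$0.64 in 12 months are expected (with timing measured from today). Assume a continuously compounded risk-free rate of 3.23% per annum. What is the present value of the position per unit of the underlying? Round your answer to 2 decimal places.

PV(remaining coupons) I = 0.39·e^(−0.0323·8/12) + 0.64·e^(−0.0323·12/12) = 1.0014
Current forward F = (S − I)·e^(rT) = (90.69 − 1.0014)·e^(0.0323·13/12) = 89.6886 × 1.035611 = 92.8825
Value (long) = (F − K)·e^(−rT) = (92.8825 − 88.47) × 0.965613 = 4.2608
Short position value = −(long value) = -S$4.26

-S$4.26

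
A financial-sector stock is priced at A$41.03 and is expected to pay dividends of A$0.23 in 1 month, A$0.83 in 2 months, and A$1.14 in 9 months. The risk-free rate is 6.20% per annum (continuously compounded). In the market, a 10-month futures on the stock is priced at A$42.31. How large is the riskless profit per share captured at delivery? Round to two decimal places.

PV(dividends) I = 0.23·e^(−0.0620·1/12) + 0.83·e^(−0.0620·2/12) + 1.14·e^(−0.0620·9/12) = 2.1385
Fair futures F* = (S − I)·e^(rT) = (41.03 − 2.1385)·e^0.051667 = 38.8915 × 1.053025 = 40.9537
Market A$42.31 > fair 40.9537: forward overpriced → cash-and-carry (borrow at r, buy the stock and collect the dividends, short the forward).
Profit at T = |F_mkt − F*| = |42.31 − 40.9537| = A$1.36 per share

A$1.36 per share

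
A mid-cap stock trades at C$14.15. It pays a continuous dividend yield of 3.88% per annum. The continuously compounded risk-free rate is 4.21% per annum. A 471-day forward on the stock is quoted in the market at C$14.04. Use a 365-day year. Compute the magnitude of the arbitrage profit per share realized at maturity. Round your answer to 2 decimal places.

Fair forward: F* = S·e^(carry·T), with carry = (r − q) = 0.0421 − 0.0388 = 0.0033
F* = 14.15 · e^(0.0033 × 471/365) = 14.15 · e^0.004258 = 14.15 × 1.004267 = C$14.2104
Market C$14.04 < fair C$14.2104: forward underpriced → reverse cash-and-carry (short spot, go long the forward).
At maturity, profit = |F_mkt − F*| = |14.04 − 14.2104| = C$0.17 per share

C$0.17 per share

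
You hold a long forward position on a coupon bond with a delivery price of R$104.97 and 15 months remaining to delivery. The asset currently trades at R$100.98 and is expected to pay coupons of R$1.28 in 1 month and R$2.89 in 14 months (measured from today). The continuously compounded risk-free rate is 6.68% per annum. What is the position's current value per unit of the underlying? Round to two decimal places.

PV(remaining coupons) I = 1.28·e^(−0.0668·1/12) + 2.89·e^(−0.0668·14/12) = 3.9462
Current forward F = (S − I)·e^(rT) = (100.98 − 3.9462)·e^(0.0668·15/12) = 97.0338 × 1.087085 = 105.4840
Value (long) = (F − K)·e^(−rT) = (105.4840 − 104.97) × 0.919891 = 0.4728
Value = R$0.47

R$0.47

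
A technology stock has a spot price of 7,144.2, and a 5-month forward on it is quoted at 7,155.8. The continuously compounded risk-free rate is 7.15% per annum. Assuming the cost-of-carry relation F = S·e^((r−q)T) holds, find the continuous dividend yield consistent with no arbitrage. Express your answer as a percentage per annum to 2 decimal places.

6.76%

From F = S·e^((r−q)T): (r − q) = ln(F/S)/T
ln(7155.8/7144.2) = ln(1.001624) = 0.001623
(r − q) = 0.001623 / (5/12) = 0.003895
q = r − ln(F/S)/T = 0.0715 − 0.003895 = 0.067605
q = 6.76%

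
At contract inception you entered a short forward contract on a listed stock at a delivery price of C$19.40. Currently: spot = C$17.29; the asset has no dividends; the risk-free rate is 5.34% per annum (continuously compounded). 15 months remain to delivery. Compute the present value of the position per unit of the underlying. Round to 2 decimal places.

C$0.86

Current fair forward for the remaining 15 months: F = S·e^(r·T), r = 0.0534
F = 17.29 · e^(0.0534 × 15/12) = 17.29 × 1.069028 = 18.4835
Value of long forward = (F − K)·e^(−rT) = (18.4835 − 19.40) · e^(−0.0534·15/12)
= -0.9165 × 0.935429 = -0.86
Short position value = −(long value) = C$0.86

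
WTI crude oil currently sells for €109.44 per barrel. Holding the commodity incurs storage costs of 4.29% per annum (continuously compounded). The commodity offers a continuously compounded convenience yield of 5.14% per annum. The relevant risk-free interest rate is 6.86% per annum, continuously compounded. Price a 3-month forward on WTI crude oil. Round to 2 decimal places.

€111.10 per barrel

Net carry = r + u − y = 0.0686 + 0.0429 − 0.0514 = 0.0601
F = S·e^((r+u−y)T) = 109.44 · e^(0.0601 × 3/12) = 109.44 · e^0.015025
= 109.44 × 1.015138 = €111.10 per barrel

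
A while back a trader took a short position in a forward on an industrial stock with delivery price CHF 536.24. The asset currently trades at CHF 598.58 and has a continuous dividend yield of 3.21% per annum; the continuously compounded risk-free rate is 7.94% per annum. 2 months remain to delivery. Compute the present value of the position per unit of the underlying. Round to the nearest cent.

Current fair forward for the remaining 2 months: F = S·e^((r − q)·T), (r − q) = 0.0794 − 0.0321 = 0.0473
F = 598.58 · e^(0.0473 × 2/12) = 598.58 × 1.007914 = 603.3172
Value of long forward = (F − K)·e^(−rT) = (603.3172 − 536.24) · e^(−0.0794·2/12)
= 67.0772 × 0.986854 = 66.20
Short position value = −(long value) = -CHF 66.20

-CHF 66.20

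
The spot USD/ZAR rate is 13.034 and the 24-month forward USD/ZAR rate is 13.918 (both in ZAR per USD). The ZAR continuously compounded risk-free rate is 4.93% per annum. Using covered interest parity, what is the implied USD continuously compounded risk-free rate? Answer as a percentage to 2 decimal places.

F = S·e^((r_ZAR − r_USD)T) ⇒ r_USD = r_ZAR − ln(F/S)/T
ln(13.918/13.034) = 0.065622; /(24/12) = 0.032811
r_USD = 0.0493 − 0.032811 = 0.016489
r_USD = 1.65%

1.65%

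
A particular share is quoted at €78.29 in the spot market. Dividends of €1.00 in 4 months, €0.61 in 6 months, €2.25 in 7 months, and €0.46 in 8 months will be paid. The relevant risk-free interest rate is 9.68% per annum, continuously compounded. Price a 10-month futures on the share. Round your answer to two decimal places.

PV(dividends) I = 1.00·e^(−0.0968·4/12) + 0.61·e^(−0.0968·6/12) + 2.25·e^(−0.0968·7/12) + 0.46·e^(−0.0968·8/12)
I = 0.9682 + 0.5812 + 2.1265 + 0.4313 = 4.1072
F = (S − I)·e^(rT) = (78.29 − 4.1072) · e^(0.0968·10/12)
= 74.1828 · e^0.080667 = 74.1828 × 1.084010 = €80.41

€80.41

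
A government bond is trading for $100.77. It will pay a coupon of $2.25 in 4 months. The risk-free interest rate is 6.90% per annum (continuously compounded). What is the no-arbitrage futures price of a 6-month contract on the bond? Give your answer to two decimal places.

$102.03

PV(coupons) I = 2.25·e^(−0.0690·4/12)
I = 2.1988
F = (S − I)·e^(rT) = (100.77 − 2.1988) · e^(0.0690·6/12)
= 98.5712 · e^0.034500 = 98.5712 × 1.035102 = $102.03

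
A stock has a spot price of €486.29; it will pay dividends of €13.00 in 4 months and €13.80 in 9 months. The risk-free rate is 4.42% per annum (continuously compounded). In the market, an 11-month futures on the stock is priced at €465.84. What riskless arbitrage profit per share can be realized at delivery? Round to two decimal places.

PV(dividends) I = 13.00·e^(−0.0442·4/12) + 13.80·e^(−0.0442·9/12) = 26.1599
Fair futures F* = (S − I)·e^(rT) = (486.29 − 26.1599)·e^0.040517 = 460.1301 × 1.041349 = 479.1560
Market €465.84 < fair 479.1560: forward underpriced → reverse cash-and-carry (short the stock, invest proceeds at r, pay the dividends, go long the forward).
Profit at T = |F_mkt − F*| = |465.84 − 479.1560| = €13.32 per share

€13.32 per share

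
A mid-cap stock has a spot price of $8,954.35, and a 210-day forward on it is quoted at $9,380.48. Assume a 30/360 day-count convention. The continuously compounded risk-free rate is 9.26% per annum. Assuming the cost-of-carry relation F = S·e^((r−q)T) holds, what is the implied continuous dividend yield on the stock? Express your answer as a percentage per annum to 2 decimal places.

From F = S·e^((r−q)T): (r − q) = ln(F/S)/T
ln(9380.48/8954.35) = ln(1.047589) = 0.046491
(r − q) = 0.046491 / (210/360) = 0.079699
q = r − ln(F/S)/T = 0.0926 − 0.079699 = 0.012901
q = 1.29%

1.29%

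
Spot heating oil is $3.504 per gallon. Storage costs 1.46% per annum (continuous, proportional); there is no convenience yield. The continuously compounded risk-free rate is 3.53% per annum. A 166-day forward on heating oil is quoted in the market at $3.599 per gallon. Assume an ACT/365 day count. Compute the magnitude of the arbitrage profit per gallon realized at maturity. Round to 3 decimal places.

Fair forward: F* = S·e^(carry·T), with carry = (r + u) = 0.0353 + 0.0146 = 0.0499
F* = 3.504 · e^(0.0499 × 166/365) = 3.504 · e^0.022694 = 3.504 × 1.022953 = $3.5844
Market $3.599 > fair $3.5844: forward overpriced → cash-and-carry (buy spot, short the forward).
At maturity, profit = |F_mkt − F*| = |3.599 − 3.5844| = $0.015 per gallon

$0.015 per gallon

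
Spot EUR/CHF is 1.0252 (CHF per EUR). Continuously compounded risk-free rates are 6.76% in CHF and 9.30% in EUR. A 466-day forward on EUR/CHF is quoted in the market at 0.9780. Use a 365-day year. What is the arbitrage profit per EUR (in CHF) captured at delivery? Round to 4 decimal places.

0.0145 per EUR (in CHF)

Fair forward: F* = S·e^(carry·T), with carry = (r_CHF − r_EUR) = 0.0676 − 0.0930 = -0.0254
F* = 1.0252 · e^(-0.0254 × 466/365) = 1.0252 · e^-0.032428 = 1.0252 × 0.968092 = 0.9925
Market 0.9780 < fair 0.9925: forward underpriced → reverse cash-and-carry (short spot, go long the forward).
At maturity, profit = |F_mkt − F*| = |0.9780 − 0.9925| = 0.0145 per EUR (in CHF)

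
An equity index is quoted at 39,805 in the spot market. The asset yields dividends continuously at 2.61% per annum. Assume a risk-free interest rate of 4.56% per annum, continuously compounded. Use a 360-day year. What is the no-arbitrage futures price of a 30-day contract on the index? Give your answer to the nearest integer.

39,870

F = S·e^((r − q)T) = 39805 · e^((0.0456 − 0.0261) × 30/360)
= 39805 · e^0.001625 = 39805 × 1.001626
F = 39,870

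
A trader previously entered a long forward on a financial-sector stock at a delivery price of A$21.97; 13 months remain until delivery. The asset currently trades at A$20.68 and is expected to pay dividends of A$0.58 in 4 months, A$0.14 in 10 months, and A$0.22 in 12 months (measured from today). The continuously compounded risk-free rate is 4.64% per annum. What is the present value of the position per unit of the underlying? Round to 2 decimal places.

PV(remaining dividends) I = 0.58·e^(−0.0464·4/12) + 0.14·e^(−0.0464·10/12) + 0.22·e^(−0.0464·12/12) = 0.9158
Current forward F = (S − I)·e^(rT) = (20.68 − 0.9158)·e^(0.0464·13/12) = 19.7642 × 1.051551 = 20.7831
Value (long) = (F − K)·e^(−rT) = (20.7831 − 21.97) × 0.950976 = -1.1287
Value = -A$1.13

-A$1.13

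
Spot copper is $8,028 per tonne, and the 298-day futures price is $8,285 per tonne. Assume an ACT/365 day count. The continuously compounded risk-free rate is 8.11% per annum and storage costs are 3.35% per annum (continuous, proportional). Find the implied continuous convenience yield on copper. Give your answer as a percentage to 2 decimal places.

F = S·e^((r+u−y)T) ⇒ (r+u−y) = ln(F/S)/T
ln(8285/8028) = 0.031511; /T ⇒ 0.038596
y = r + u − ln(F/S)/T = 0.0811 + 0.0335 − 0.038596 = 0.076004
y = 7.60%

7.60%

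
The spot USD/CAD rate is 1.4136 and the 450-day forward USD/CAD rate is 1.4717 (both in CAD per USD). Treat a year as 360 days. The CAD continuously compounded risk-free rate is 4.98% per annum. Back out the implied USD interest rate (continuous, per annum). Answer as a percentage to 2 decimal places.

F = S·e^((r_CAD − r_USD)T) ⇒ r_USD = r_CAD − ln(F/S)/T
ln(1.4717/1.4136) = 0.040279; /(450/360) = 0.032223
r_USD = 0.0498 − 0.032223 = 0.017577
r_USD = 1.76%

1.76%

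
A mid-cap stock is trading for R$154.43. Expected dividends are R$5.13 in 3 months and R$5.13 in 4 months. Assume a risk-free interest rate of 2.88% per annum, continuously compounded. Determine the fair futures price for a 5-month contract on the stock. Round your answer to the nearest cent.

R$146.00

PV(dividends) I = 5.13·e^(−0.0288·3/12) + 5.13·e^(−0.0288·4/12)
I = 5.0932 + 5.0810 = 10.1742
F = (S − I)·e^(rT) = (154.43 − 10.1742) · e^(0.0288·5/12)
= 144.2558 · e^0.012000 = 144.2558 × 1.012072 = R$146.00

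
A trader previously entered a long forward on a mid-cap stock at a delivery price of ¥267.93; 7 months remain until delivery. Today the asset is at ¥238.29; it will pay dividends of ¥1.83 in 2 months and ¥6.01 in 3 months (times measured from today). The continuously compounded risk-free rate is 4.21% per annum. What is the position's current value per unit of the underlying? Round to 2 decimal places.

PV(remaining dividends) I = 1.83·e^(−0.0421·2/12) + 6.01·e^(−0.0421·3/12) = 7.7643
Current forward F = (S − I)·e^(rT) = (238.29 − 7.7643)·e^(0.0421·7/12) = 230.5257 × 1.024862 = 236.2570
Value (long) = (F − K)·e^(−rT) = (236.2570 − 267.93) × 0.975741 = -30.9046
Value = -¥30.90

-¥30.90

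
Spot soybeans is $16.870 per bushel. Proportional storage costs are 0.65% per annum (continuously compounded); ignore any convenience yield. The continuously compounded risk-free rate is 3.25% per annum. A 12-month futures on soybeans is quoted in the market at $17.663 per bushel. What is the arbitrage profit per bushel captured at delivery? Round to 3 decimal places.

$0.122 per bushel

Fair futures: F* = S·e^(carry·T), with carry = (r + u) = 0.0325 + 0.0065 = 0.0390
F* = 16.870 · e^(0.0390 × 12/12) = 16.870 · e^0.039000 = 16.870 × 1.039770 = $17.5409
Market $17.663 > fair $17.5409: forward overpriced → cash-and-carry (buy spot, short the forward).
At maturity, profit = |F_mkt − F*| = |17.663 − 17.5409| = $0.122 per bushel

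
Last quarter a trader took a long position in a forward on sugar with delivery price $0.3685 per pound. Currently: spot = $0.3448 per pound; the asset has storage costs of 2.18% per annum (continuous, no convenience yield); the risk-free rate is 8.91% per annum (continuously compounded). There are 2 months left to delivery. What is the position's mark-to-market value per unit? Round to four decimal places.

-$0.0170 per pound

Current fair forward for the remaining 2 months: F = S·e^((r + u)·T), (r + u) = 0.0891 + 0.0218 = 0.1109
F = 0.3448 · e^(0.1109 × 2/12) = 0.3448 × 1.018655 = 0.3512
Value of long forward = (F − K)·e^(−rT) = (0.3512 − 0.3685) · e^(−0.0891·2/12)
= -0.0173 × 0.985260 = -0.0170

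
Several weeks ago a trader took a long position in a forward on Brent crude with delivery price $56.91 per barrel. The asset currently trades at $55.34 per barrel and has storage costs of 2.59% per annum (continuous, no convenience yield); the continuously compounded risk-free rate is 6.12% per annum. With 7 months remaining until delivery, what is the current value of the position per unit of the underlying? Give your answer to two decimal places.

Current fair forward for the remaining 7 months: F = S·e^((r + u)·T), (r + u) = 0.0612 + 0.0259 = 0.0871
F = 55.34 · e^(0.0871 × 7/12) = 55.34 × 1.052121 = 58.2244
Value of long forward = (F − K)·e^(−rT) = (58.2244 − 56.91) · e^(−0.0612·7/12)
= 1.3144 × 0.964930 = 1.27

$1.27 per barrel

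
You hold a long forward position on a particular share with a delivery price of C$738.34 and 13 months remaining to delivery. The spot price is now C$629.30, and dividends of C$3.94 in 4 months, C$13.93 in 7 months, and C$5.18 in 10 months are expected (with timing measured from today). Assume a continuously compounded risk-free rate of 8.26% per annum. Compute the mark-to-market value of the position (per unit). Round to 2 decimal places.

-C$67.78

PV(remaining dividends) I = 3.94·e^(−0.0826·4/12) + 13.93·e^(−0.0826·7/12) + 5.18·e^(−0.0826·10/12) = 21.9432
Current forward F = (S − I)·e^(rT) = (629.30 − 21.9432)·e^(0.0826·13/12) = 607.3568 × 1.093609 = 664.2109
Value (long) = (F − K)·e^(−rT) = (664.2109 − 738.34) × 0.914404 = -67.7839
Value = -C$67.78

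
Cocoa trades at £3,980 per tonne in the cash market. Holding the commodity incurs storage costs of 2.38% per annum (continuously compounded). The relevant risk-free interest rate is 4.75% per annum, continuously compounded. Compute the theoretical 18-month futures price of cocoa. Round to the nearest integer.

Net carry = r + u − y = 0.0475 + 0.0238 − 0.0000 = 0.0713
F = S·e^((r+u−y)T) = 3980 · e^(0.0713 × 18/12) = 3980 · e^0.106950
= 3980 × 1.112879 = £4,429 per tonne

£4,429 per tonne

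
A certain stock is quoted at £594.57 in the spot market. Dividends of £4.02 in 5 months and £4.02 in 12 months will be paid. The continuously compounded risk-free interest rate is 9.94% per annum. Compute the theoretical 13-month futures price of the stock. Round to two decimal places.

£653.82

PV(dividends) I = 4.02·e^(−0.0994·5/12) + 4.02·e^(−0.0994·12/12)
I = 3.8569 + 3.6396 = 7.4965
F = (S − I)·e^(rT) = (594.57 − 7.4965) · e^(0.0994·13/12)
= 587.0735 · e^0.107683 = 587.0735 × 1.113695 = £653.82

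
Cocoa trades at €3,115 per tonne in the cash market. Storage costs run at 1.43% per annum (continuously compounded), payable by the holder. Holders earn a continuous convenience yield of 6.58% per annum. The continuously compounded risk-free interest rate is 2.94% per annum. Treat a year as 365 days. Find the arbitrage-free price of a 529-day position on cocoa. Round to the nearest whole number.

Net carry = r + u − y = 0.0294 + 0.0143 − 0.0658 = -0.0221
F = S·e^((r+u−y)T) = 3115 · e^(-0.0221 × 529/365) = 3115 · e^-0.032030
= 3115 × 0.968478 = €3,017 per tonne

€3,017 per tonne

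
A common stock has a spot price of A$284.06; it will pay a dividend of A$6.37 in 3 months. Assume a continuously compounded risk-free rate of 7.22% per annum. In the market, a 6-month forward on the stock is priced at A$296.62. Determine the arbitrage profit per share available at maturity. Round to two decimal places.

PV(dividends) I = 6.37·e^(−0.0722·3/12) = 6.2561
Fair forward F* = (S − I)·e^(rT) = (284.06 − 6.2561)·e^0.036100 = 277.8039 × 1.036760 = 288.0160
Market A$296.62 > fair 288.0160: forward overpriced → cash-and-carry (borrow at r, buy the stock and collect the dividends, short the forward).
Profit at T = |F_mkt − F*| = |296.62 − 288.0160| = A$8.60 per share

A$8.60 per share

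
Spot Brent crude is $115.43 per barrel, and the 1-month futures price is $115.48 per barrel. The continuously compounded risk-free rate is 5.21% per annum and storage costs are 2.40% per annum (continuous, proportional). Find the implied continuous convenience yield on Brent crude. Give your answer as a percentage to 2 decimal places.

F = S·e^((r+u−y)T) ⇒ (r+u−y) = ln(F/S)/T
ln(115.48/115.43) = 0.000433; /T ⇒ 0.005196
y = r + u − ln(F/S)/T = 0.0521 + 0.0240 − 0.005196 = 0.070904
y = 7.09%

7.09%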